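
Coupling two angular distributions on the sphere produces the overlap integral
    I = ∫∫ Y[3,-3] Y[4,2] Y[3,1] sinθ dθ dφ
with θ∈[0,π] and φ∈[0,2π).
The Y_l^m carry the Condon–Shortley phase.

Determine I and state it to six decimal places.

-0.188451

m-sum 0 ✓  L=10 even ✓  1≤3≤7 ✓
Π(2lᵢ+1) = 7×9×7 = 441
triangle coeff Δ(3,4,3) = 1/34650
Σ_t [1,3]: t=1:−1/72 t=2:+1/16 t=3:−1/72 = 5/144
(3j)²=2/77 [(3 4 3; 0 0 0)], sign=-1
Σ_t [4,4]: t=4:+1/192 = 1/192
(3j)²=3/77 [(3 4 3; -3 2 1)], sign=+1
⇒ 4πI² = 54/121
I = (-1)√(54/121/(4π)) = -0.18845135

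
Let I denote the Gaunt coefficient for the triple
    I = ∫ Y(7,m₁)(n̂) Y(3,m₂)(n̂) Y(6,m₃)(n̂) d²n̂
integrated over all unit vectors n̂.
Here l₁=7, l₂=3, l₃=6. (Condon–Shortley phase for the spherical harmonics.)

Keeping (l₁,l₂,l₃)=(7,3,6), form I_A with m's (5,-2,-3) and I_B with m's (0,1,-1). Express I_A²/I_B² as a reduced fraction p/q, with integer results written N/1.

Shared (l₁,l₂,l₃)=(7,3,6): N and (l;000)² cancel in I_A²/I_B².
A: Δ = 4!·10!·2!/17! = 1/2042040; Racah Σ t=0..1: t=0:+1/1935360 t=1:−1/4354560 = 1/3483648; ⇒ 3j(7 3 6; 5 -2 -3)² = 125/12376, sgn -1
B: Δ = 4!·10!·2!/17! = 1/2042040; Racah Σ t=2..4: t=2:+1/115200 t=3:−1/103680 t=4:+1/1451520 = -1/3628800; ⇒ 3j(7 3 6; 0 1 -1)² = 1/36465, sgn +1
I_A²/I_B² = (125/12376)/(1/36465) = 20625/56

20625/56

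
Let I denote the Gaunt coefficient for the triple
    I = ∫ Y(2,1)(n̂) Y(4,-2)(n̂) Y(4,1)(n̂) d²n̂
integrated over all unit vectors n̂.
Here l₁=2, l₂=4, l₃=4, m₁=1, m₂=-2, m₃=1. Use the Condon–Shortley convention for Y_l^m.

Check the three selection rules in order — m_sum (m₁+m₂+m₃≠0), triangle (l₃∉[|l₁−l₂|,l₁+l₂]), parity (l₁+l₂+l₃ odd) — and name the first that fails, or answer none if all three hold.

azimuthal sum: 1 − 2 + 1 = 0  ✓
2 ≤ 4 ≤ 6 (triangle on l)  ✓
L = 2 + 4 + 4 = 10 (even)  ✓

none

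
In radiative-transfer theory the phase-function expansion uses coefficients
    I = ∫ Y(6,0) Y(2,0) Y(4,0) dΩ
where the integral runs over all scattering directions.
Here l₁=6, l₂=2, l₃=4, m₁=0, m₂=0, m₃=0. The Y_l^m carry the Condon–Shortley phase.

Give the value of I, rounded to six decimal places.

0.238565

Rules hold: Σm=0, L=12 even, 4≤4≤8.
N = 13·5·9 = 585
Δ = 4!·8!·0!/13! = 1/6435
Racah Σ t=2..2: t=2:+1/2304 = 1/2304
⇒ 3j(6 2 4; 0 0 0)² = 5/143, sgn +1
(m-triple is (0,0,0) — same symbol as above.)
4πI² = N·(3j₀)²·(3jₘ)² = 1125/1573
I = +1·√(0.715194/4π) = 0.23856513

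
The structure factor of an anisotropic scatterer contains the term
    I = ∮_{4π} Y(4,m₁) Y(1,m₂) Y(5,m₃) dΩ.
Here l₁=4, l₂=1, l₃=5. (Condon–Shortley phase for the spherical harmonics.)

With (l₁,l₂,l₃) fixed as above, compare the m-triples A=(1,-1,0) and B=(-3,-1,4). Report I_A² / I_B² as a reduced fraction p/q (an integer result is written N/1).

5/18

l's match ⇒ only the (l;m) 3-j factors differ between A and B.
A: triangle coeff Δ(4,1,5) = 1/495; Σ_t [0,0]: t=0:+1/1440 = 1/1440; (3j)²=2/99 [(4 1 5; 1 -1 0)], sign=-1
B: triangle coeff Δ(4,1,5) = 1/495; Σ_t [0,0]: t=0:+1/10080 = 1/10080; (3j)²=4/55 [(4 1 5; -3 -1 4)], sign=-1
I_A²/I_B² = (2/99)/(4/55) = 5/18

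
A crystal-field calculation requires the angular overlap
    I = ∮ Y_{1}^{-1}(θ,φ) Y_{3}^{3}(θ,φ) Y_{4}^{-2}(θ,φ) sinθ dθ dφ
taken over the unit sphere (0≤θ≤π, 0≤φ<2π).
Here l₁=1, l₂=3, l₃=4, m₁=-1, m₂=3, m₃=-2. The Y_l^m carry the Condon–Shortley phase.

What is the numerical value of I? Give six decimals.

0.061558

Checks pass: Σm=0; 8 even; l₃=4∈[2,4].
(2·1+1)(2·3+1)(2·4+1) = 189
Δ: 0! 2! 6! / 9! → 1/252
sum: t=0:+1/36 = 1/36
3j²(1 3 4; 0 0 0) = Δ·Π!·Σ² = 4/63  (sign +1)
sum: t=0:+1/1440 = 1/1440
3j²(1 3 4; -1 3 -2) = Δ·Π!·Σ² = 1/252  (sign +1)
combine: 4πI² = 189·4/63·1/252 = 1/21
take √, sign +1: I = 0.06155813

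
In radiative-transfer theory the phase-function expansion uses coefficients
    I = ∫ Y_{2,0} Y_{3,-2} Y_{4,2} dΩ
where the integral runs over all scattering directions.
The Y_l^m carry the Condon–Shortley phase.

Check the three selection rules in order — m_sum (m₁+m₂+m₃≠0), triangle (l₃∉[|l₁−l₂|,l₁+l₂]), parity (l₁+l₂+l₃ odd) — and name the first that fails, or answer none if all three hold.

azimuthal sum: 0 − 2 + 2 = 0  ✓
1 ≤ 4 ≤ 5 (triangle on l)  ✓
L = 2 + 3 + 4 = 9 (odd)  ✗

parity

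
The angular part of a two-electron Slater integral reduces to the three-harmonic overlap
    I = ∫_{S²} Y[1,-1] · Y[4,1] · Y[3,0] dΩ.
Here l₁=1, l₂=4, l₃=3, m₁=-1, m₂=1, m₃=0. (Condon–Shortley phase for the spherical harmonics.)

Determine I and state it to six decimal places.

-0.194664

Checks pass: Σm=0; 8 even; l₃=3∈[3,5].
(2·1+1)(2·4+1)(2·3+1) = 189
Δ: 2! 0! 6! / 9! → 1/252
sum: t=1:−1/36 = -1/36
3j²(1 4 3; 0 0 0) = Δ·Π!·Σ² = 4/63  (sign +1)
sum: t=2:+1/72 = 1/72
3j²(1 4 3; -1 1 0) = Δ·Π!·Σ² = 5/126  (sign -1)
combine: 4πI² = 189·4/63·5/126 = 10/21
take √, sign -1: I = -0.19466390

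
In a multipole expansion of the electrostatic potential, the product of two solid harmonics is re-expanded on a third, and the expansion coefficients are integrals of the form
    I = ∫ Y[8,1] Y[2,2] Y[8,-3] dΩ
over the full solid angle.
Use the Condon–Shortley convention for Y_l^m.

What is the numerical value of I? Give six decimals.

m-sum 0 ✓  L=18 even ✓  6≤8≤10 ✓
Π(2lᵢ+1) = 17×5×17 = 1445
triangle coeff Δ(8,2,8) = 1/348840
Σ_t [0,2]: t=0:+1/116121600 t=1:−1/25401600 t=2:+1/116121600 = -1/45158400
(3j)²=24/1615 [(8 2 8; 0 0 0)], sign=-1
Σ_t [2,2]: t=2:+1/174182400 = 1/174182400
(3j)²=77/3876 [(8 2 8; 1 2 -3)], sign=-1
⇒ 4πI² = 154/361
I = (+1)√(154/361/(4π)) = 0.18424759

0.184248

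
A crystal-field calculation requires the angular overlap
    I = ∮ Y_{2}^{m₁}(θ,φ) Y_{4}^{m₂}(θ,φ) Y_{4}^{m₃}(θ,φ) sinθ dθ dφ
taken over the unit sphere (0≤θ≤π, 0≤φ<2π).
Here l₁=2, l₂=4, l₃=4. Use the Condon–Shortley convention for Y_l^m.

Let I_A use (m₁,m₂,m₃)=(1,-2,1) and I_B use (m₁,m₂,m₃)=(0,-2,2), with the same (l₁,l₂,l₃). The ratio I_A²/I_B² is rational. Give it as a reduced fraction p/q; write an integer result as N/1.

l's match ⇒ only the (l;m) 3-j factors differ between A and B.
A: triangle coeff Δ(2,4,4) = 1/13860; Σ_t [0,1]: t=0:+1/96 t=1:−1/240 = 1/160; (3j)²=27/1540 [(2 4 4; 1 -2 1)], sign=-1
B: triangle coeff Δ(2,4,4) = 1/13860; Σ_t [0,2]: t=0:+1/192 t=1:−1/120 t=2:+1/2880 = -1/360; (3j)²=16/3465 [(2 4 4; 0 -2 2)], sign=-1
I_A²/I_B² = (27/1540)/(16/3465) = 243/64

243/64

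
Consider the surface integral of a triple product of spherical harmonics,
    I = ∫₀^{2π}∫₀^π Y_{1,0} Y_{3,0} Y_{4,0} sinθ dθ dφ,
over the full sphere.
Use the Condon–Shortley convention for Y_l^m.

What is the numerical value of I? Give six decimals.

0.246233

Checks pass: Σm=0; 8 even; l₃=4∈[2,4].
(2·1+1)(2·3+1)(2·4+1) = 189
Δ: 0! 2! 6! / 9! → 1/252
sum: t=0:+1/36 = 1/36
3j²(1 3 4; 0 0 0) = Δ·Π!·Σ² = 4/63  (sign +1)
(m-triple is (0,0,0) — same symbol as above.)
combine: 4πI² = 189·4/63·4/63 = 16/21
take √, sign +1: I = 0.24623252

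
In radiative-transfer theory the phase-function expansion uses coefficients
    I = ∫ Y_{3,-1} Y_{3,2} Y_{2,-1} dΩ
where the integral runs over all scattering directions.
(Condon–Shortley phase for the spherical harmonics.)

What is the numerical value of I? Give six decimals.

m-sum 0 ✓  L=8 even ✓  0≤2≤6 ✓
Π(2lᵢ+1) = 7×7×5 = 245
triangle coeff Δ(3,3,2) = 1/3780
Σ_t [1,3]: t=1:−1/24 t=2:+1/4 t=3:−1/24 = 1/6
(3j)²=4/105 [(3 3 2; 0 0 0)], sign=+1
Σ_t [3,4]: t=3:−1/12 t=4:+1/48 = -1/16
(3j)²=1/28 [(3 3 2; -1 2 -1)], sign=+1
⇒ 4πI² = 1/3
I = (+1)√(1/3/(4π)) = 0.16286750

0.162868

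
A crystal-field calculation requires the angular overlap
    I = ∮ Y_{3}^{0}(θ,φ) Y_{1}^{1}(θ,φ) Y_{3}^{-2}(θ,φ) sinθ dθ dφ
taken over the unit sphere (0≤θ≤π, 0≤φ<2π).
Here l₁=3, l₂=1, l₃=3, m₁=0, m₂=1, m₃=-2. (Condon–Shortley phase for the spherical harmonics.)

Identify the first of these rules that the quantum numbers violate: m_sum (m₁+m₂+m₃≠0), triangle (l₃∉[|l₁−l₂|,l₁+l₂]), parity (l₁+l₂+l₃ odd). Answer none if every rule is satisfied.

m_sum

azimuthal sum: 0 + 1 − 2 = -1  ✗
2 ≤ 3 ≤ 4 (triangle on l)
L = 3 + 1 + 3 = 7 (odd)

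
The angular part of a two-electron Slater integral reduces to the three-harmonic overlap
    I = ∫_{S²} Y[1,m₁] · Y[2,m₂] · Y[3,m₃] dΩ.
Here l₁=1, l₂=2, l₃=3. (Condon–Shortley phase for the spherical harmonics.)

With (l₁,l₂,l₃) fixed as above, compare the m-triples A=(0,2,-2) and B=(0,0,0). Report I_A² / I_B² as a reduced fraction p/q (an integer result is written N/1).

5/9

l's match ⇒ only the (l;m) 3-j factors differ between A and B.
A: triangle coeff Δ(1,2,3) = 1/105; Σ_t [0,0]: t=0:+1/24 = 1/24; (3j)²=1/21 [(1 2 3; 0 2 -2)], sign=-1
B: triangle coeff Δ(1,2,3) = 1/105; Σ_t [0,0]: t=0:+1/4 = 1/4; (3j)²=3/35 [(1 2 3; 0 0 0)], sign=-1
I_A²/I_B² = (1/21)/(3/35) = 5/9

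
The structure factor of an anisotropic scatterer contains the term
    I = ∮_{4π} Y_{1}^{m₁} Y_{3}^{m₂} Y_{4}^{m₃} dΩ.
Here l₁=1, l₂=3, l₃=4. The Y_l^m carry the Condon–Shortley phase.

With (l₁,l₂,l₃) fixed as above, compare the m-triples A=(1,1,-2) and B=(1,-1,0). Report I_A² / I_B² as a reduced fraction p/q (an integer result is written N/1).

l's match ⇒ only the (l;m) 3-j factors differ between A and B.
A: triangle coeff Δ(1,3,4) = 1/252; Σ_t [0,0]: t=0:+1/96 = 1/96; (3j)²=5/84 [(1 3 4; 1 1 -2)], sign=+1
B: triangle coeff Δ(1,3,4) = 1/252; Σ_t [0,0]: t=0:+1/96 = 1/96; (3j)²=1/42 [(1 3 4; 1 -1 0)], sign=+1
I_A²/I_B² = (5/84)/(1/42) = 5/2

5/2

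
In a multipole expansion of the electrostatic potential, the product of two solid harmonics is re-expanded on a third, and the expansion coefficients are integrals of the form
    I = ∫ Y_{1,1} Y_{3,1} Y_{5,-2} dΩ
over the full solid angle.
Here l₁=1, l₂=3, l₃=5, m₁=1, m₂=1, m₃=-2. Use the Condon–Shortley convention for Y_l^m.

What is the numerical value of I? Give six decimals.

l₃=5 ∉ [2,4] — triangle fails ⇒ I = 0

0.000000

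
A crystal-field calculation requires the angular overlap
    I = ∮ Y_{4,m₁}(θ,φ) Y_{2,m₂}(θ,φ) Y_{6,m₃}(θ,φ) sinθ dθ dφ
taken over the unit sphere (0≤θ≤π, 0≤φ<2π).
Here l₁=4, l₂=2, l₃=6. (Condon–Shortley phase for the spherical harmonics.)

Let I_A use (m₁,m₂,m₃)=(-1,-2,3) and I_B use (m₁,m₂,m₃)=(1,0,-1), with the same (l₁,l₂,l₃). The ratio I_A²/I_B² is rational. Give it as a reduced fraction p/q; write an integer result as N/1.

3/5

Shared (l₁,l₂,l₃)=(4,2,6): N and (l;000)² cancel in I_A²/I_B².
A: Δ = 0!·8!·4!/13! = 1/6435; Racah Σ t=0..0: t=0:+1/17280 = 1/17280; ⇒ 3j(4 2 6; -1 -2 3)² = 14/715, sgn -1
B: Δ = 0!·8!·4!/13! = 1/6435; Racah Σ t=0..0: t=0:+1/2880 = 1/2880; ⇒ 3j(4 2 6; 1 0 -1)² = 14/429, sgn -1
I_A²/I_B² = (14/715)/(14/429) = 3/5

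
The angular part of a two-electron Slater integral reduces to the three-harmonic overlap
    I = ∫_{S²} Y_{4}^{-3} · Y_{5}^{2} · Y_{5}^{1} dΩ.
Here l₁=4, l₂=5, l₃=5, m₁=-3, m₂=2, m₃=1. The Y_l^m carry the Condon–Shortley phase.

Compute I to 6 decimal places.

Rules hold: Σm=0, L=14 even, 1≤5≤9.
N = 9·11·11 = 1089
Δ = 4!·4!·6!/15! = 1/3153150
Racah Σ t=0..4: t=0:+1/69120 t=1:−1/1728 t=2:+1/576 t=3:−1/1728 t=4:+1/69120 = 7/11520
⇒ 3j(4 5 5; 0 0 0)² = 2/143, sgn -1
Racah Σ t=3..4: t=3:−1/6912 t=4:+1/5184 = 1/20736
⇒ 3j(4 5 5; -3 2 1)² = 5/2574, sgn +1
4πI² = N·(3j₀)²·(3jₘ)² = 5/169
I = -1·√(0.0295858/4π) = -0.04852178

-0.048522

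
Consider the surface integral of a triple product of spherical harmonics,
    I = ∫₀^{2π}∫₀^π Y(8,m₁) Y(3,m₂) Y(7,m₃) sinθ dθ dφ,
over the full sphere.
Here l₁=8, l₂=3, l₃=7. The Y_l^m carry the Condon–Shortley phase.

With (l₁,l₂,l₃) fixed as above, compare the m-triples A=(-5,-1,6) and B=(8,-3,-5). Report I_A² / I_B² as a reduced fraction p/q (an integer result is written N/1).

1664/525

l's match ⇒ only the (l;m) 3-j factors differ between A and B.
A: triangle coeff Δ(8,3,7) = 1/5290740; Σ_t [1,2]: t=1:−1/2874009600 t=2:+1/319334400 = 1/359251200; (3j)²=1664/101745 [(8 3 7; -5 -1 6)], sign=-1
B: triangle coeff Δ(8,3,7) = 1/5290740; Σ_t [0,0]: t=0:+1/22992076800 = 1/22992076800; (3j)²=5/969 [(8 3 7; 8 -3 -5)], sign=+1
I_A²/I_B² = (1664/101745)/(5/969) = 1664/525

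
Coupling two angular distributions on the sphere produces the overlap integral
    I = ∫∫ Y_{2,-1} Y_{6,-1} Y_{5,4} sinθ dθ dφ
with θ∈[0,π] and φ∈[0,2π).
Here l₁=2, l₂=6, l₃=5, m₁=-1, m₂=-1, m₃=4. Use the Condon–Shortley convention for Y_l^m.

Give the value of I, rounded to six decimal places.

-1 − 1 + 4 = 2 ≠ 0: azimuthal integral kills it; I = 0

0.000000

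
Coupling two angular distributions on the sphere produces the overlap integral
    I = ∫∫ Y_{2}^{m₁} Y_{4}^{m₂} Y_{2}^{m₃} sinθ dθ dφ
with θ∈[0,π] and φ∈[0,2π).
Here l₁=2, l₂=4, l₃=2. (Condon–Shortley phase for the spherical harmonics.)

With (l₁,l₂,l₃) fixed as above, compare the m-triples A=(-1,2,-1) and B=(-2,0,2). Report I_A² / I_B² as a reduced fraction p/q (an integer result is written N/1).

40/1

l's match ⇒ only the (l;m) 3-j factors differ between A and B.
A: triangle coeff Δ(2,4,2) = 1/630; Σ_t [3,3]: t=3:−1/36 = -1/36; (3j)²=4/63 [(2 4 2; -1 2 -1)], sign=+1
B: triangle coeff Δ(2,4,2) = 1/630; Σ_t [4,4]: t=4:+1/576 = 1/576; (3j)²=1/630 [(2 4 2; -2 0 2)], sign=+1
I_A²/I_B² = (4/63)/(1/630) = 40/1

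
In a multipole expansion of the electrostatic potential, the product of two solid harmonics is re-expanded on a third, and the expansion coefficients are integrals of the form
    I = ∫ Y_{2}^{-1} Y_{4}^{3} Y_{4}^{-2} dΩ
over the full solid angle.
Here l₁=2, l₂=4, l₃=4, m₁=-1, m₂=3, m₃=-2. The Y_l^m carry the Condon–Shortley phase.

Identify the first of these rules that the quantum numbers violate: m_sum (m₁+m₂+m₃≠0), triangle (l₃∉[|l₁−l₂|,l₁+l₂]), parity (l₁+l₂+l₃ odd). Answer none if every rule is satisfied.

none

azimuthal sum: -1 + 3 − 2 = 0  ✓
2 ≤ 4 ≤ 6 (triangle on l)  ✓
L = 2 + 4 + 4 = 10 (even)  ✓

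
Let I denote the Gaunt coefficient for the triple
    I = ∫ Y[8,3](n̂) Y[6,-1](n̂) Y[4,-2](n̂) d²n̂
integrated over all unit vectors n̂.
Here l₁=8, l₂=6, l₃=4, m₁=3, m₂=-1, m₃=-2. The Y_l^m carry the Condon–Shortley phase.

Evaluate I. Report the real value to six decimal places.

Rules hold: Σm=0, L=18 even, 2≤4≤14.
N = 17·13·9 = 1989
Δ = 10!·6!·2!/19! = 1/23279256
Racah Σ t=4..6: t=4:+1/1658880 t=5:−1/518400 t=6:+1/1658880 = -1/1382400
⇒ 3j(8 6 4; 0 0 0)² = 504/46189, sgn -1
Racah Σ t=3..5: t=3:−1/2903040 t=4:+1/2073600 t=5:−1/20736000 = 13/145152000
⇒ 3j(8 6 4; 3 -1 -2)² = 13/9044, sgn +1
4πI² = N·(3j₀)²·(3jₘ)² = 2106/67507
I = -1·√(0.0311968/4π) = -0.04982529

-0.049825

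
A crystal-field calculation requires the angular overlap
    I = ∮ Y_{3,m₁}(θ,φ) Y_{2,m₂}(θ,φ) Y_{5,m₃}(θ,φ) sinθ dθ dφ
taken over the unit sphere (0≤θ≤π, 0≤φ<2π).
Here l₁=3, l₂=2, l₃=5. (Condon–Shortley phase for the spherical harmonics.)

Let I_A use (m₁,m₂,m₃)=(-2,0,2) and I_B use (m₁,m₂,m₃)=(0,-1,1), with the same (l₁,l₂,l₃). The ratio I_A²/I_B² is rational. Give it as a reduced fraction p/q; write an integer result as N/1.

63/80

Same 3,2,5: normalisation and zero-m 3j drop out of the ratio.
A: Δ: 0! 6! 4! / 11! → 1/2310; sum: t=0:+1/480 = 1/480; 3j²(3 2 5; -2 0 2) = Δ·Π!·Σ² = 3/110  (sign -1)
B: Δ: 0! 6! 4! / 11! → 1/2310; sum: t=0:+1/216 = 1/216; 3j²(3 2 5; 0 -1 1) = Δ·Π!·Σ² = 8/231  (sign +1)
I_A²/I_B² = (3/110)/(8/231) = 63/80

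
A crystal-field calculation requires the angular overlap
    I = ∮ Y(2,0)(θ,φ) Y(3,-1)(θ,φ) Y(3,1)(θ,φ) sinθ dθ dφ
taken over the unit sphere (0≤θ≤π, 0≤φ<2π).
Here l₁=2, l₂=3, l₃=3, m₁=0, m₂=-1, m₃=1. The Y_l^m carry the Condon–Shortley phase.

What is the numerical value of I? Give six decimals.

-0.126157

m-sum 0 ✓  L=8 even ✓  1≤3≤5 ✓
Π(2lᵢ+1) = 5×7×7 = 245
triangle coeff Δ(2,3,3) = 1/3780
Σ_t [0,2]: t=0:+1/24 t=1:−1/4 t=2:+1/24 = -1/6
(3j)²=4/105 [(2 3 3; 0 0 0)], sign=+1
Σ_t [0,2]: t=0:+1/16 t=1:−1/6 t=2:+1/96 = -3/32
(3j)²=3/140 [(2 3 3; 0 -1 1)], sign=-1
⇒ 4πI² = 1/5
I = (-1)√(1/5/(4π)) = -0.12615663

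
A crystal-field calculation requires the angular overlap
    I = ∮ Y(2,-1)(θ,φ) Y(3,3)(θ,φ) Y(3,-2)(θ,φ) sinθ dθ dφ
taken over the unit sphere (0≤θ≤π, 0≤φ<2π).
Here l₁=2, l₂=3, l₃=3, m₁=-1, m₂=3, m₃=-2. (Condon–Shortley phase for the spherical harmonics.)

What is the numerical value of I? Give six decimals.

m-sum 0 ✓  L=8 even ✓  1≤3≤5 ✓
Π(2lᵢ+1) = 5×7×7 = 245
triangle coeff Δ(2,3,3) = 1/3780
Σ_t [0,2]: t=0:+1/24 t=1:−1/4 t=2:+1/24 = -1/6
(3j)²=4/105 [(2 3 3; 0 0 0)], sign=+1
Σ_t [2,2]: t=2:+1/48 = 1/48
(3j)²=5/84 [(2 3 3; -1 3 -2)], sign=-1
⇒ 4πI² = 5/9
I = (-1)√(5/9/(4π)) = -0.21026104

-0.210261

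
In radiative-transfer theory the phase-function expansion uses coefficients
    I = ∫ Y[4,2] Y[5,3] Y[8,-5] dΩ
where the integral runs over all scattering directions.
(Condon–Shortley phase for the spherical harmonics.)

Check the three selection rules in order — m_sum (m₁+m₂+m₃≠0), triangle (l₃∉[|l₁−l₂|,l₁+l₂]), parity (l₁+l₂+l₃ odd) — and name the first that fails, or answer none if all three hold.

parity

azimuthal sum: 2 + 3 − 5 = 0  ✓
1 ≤ 8 ≤ 9 (triangle on l)  ✓
L = 4 + 5 + 8 = 17 (odd)  ✗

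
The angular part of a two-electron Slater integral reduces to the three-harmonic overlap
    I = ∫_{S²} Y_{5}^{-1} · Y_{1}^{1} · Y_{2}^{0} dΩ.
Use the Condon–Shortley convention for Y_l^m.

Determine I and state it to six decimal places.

triangle: need 4≤l₃≤6, have 2; I=0

0.000000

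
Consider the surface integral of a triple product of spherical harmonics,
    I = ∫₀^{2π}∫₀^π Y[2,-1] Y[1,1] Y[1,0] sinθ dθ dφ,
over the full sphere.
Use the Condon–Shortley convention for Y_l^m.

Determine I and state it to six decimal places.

-0.218510

Rules hold: Σm=0, L=4 even, 1≤1≤3.
N = 5·3·3 = 45
Δ = 2!·2!·0!/5! = 1/30
Racah Σ t=1..1: t=1:−1/1 = -1/1
⇒ 3j(2 1 1; 0 0 0)² = 2/15, sgn +1
Racah Σ t=2..2: t=2:+1/2 = 1/2
⇒ 3j(2 1 1; -1 1 0)² = 1/10, sgn -1
4πI² = N·(3j₀)²·(3jₘ)² = 3/5
I = -1·√(0.6/4π) = -0.21850969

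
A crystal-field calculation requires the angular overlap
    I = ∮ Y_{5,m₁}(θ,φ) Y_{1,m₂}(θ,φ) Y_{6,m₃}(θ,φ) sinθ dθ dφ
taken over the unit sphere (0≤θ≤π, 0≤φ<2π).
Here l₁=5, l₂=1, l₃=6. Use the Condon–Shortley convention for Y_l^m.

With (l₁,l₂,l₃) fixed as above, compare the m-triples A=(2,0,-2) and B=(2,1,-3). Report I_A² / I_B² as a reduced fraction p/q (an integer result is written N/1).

l's match ⇒ only the (l;m) 3-j factors differ between A and B.
A: triangle coeff Δ(5,1,6) = 1/858; Σ_t [0,0]: t=0:+1/30240 = 1/30240; (3j)²=16/429 [(5 1 6; 2 0 -2)], sign=+1
B: triangle coeff Δ(5,1,6) = 1/858; Σ_t [0,0]: t=0:+1/60480 = 1/60480; (3j)²=6/143 [(5 1 6; 2 1 -3)], sign=-1
I_A²/I_B² = (16/429)/(6/143) = 8/9

8/9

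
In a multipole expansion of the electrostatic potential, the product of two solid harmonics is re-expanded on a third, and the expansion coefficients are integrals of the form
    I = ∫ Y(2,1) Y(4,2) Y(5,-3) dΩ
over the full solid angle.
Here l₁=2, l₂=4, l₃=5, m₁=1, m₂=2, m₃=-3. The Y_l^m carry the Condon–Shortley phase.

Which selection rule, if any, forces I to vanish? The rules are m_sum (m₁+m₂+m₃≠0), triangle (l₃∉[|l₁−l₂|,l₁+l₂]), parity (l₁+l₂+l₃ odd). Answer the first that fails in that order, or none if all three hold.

parity

Σmᵢ = 0  ✓
l₃∈[|l₁−l₂|,l₁+l₂]=[2,6], have l₃=5  ✓
Σlᵢ = 11 ⇒ odd  ✗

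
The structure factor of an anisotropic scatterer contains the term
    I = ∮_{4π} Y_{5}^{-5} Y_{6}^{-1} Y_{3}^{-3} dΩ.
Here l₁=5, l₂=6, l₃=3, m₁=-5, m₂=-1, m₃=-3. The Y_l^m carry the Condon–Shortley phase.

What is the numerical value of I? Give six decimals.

m-sum = -5 − 1 − 3 = -9 ≠ 0 ⇒ I = 0

0.000000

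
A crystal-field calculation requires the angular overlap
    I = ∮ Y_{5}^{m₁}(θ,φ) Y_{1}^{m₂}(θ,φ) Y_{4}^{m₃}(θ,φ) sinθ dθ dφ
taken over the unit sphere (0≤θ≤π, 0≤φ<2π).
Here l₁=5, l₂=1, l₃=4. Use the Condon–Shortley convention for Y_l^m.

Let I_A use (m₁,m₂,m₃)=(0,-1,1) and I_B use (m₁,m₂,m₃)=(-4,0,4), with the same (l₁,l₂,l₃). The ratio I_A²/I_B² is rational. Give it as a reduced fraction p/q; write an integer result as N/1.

Shared (l₁,l₂,l₃)=(5,1,4): N and (l;000)² cancel in I_A²/I_B².
A: Δ = 2!·8!·0!/11! = 1/495; Racah Σ t=0..0: t=0:+1/1440 = 1/1440; ⇒ 3j(5 1 4; 0 -1 1)² = 2/99, sgn -1
B: Δ = 2!·8!·0!/11! = 1/495; Racah Σ t=1..1: t=1:−1/40320 = -1/40320; ⇒ 3j(5 1 4; -4 0 4)² = 1/55, sgn -1
I_A²/I_B² = (2/99)/(1/55) = 10/9

10/9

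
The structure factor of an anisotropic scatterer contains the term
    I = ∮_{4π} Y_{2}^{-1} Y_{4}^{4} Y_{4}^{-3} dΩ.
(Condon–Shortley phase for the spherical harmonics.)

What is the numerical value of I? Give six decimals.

0.198645

m-sum 0 ✓  L=10 even ✓  2≤4≤6 ✓
Π(2lᵢ+1) = 5×9×9 = 405
triangle coeff Δ(2,4,4) = 1/13860
Σ_t [0,2]: t=0:+1/192 t=1:−1/36 t=2:+1/192 = -5/288
(3j)²=20/693 [(2 4 4; 0 0 0)], sign=-1
Σ_t [2,2]: t=2:+1/1440 = 1/1440
(3j)²=7/165 [(2 4 4; -1 4 -3)], sign=-1
⇒ 4πI² = 60/121
I = (+1)√(60/121/(4π)) = 0.19864517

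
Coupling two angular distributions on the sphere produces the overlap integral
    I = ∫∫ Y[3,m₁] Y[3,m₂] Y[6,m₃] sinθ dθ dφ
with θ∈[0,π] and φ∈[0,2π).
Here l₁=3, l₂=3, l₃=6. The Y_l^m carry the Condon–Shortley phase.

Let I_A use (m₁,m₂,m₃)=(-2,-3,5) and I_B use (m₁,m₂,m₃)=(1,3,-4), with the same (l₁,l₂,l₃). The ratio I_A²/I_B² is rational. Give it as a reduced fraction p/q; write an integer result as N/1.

l's match ⇒ only the (l;m) 3-j factors differ between A and B.
A: triangle coeff Δ(3,3,6) = 1/12012; Σ_t [0,0]: t=0:+1/86400 = 1/86400; (3j)²=1/26 [(3 3 6; -2 -3 5)], sign=-1
B: triangle coeff Δ(3,3,6) = 1/12012; Σ_t [0,0]: t=0:+1/34560 = 1/34560; (3j)²=5/286 [(3 3 6; 1 3 -4)], sign=+1
I_A²/I_B² = (1/26)/(5/286) = 11/5

11/5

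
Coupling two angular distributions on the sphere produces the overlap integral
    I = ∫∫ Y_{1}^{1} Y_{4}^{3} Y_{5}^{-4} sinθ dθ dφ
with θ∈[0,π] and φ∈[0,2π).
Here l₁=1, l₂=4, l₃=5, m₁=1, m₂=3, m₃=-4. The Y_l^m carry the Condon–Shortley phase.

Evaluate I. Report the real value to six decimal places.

m-sum 0 ✓  L=10 even ✓  3≤5≤5 ✓
Π(2lᵢ+1) = 3×9×11 = 297
triangle coeff Δ(1,4,5) = 1/495
Σ_t [0,0]: t=0:+1/576 = 1/576
(3j)²=5/99 [(1 4 5; 0 0 0)], sign=-1
Σ_t [0,0]: t=0:+1/10080 = 1/10080
(3j)²=4/55 [(1 4 5; 1 3 -4)], sign=-1
⇒ 4πI² = 12/11
I = (+1)√(12/11/(4π)) = 0.29463840

0.294638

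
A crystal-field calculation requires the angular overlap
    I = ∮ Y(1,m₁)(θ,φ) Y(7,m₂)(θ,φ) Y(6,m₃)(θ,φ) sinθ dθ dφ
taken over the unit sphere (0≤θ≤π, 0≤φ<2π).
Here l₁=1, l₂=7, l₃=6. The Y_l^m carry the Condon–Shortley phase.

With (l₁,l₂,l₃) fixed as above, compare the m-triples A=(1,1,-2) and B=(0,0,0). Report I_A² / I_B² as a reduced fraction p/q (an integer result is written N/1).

15/49

l's match ⇒ only the (l;m) 3-j factors differ between A and B.
A: triangle coeff Δ(1,7,6) = 1/1365; Σ_t [0,0]: t=0:+1/1935360 = 1/1935360; (3j)²=1/91 [(1 7 6; 1 1 -2)], sign=+1
B: triangle coeff Δ(1,7,6) = 1/1365; Σ_t [1,1]: t=1:−1/518400 = -1/518400; (3j)²=7/195 [(1 7 6; 0 0 0)], sign=-1
I_A²/I_B² = (1/91)/(7/195) = 15/49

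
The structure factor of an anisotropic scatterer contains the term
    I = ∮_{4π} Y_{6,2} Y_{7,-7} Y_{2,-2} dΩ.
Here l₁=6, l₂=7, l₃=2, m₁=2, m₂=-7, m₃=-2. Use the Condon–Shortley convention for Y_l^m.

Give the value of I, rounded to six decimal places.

m-sum = 2 − 7 − 2 = -7 ≠ 0 ⇒ I = 0

0.000000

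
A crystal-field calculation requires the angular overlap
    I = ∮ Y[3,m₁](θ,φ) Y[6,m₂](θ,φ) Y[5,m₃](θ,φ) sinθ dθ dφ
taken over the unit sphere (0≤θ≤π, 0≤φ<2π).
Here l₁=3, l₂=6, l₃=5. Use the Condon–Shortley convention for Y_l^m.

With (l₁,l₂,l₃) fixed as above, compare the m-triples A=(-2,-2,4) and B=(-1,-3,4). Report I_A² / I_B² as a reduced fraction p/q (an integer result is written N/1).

5/8

Shared (l₁,l₂,l₃)=(3,6,5): N and (l;000)² cancel in I_A²/I_B².
A: Δ = 4!·2!·8!/15! = 1/675675; Racah Σ t=3..4: t=3:−1/60480 t=4:+1/967680 = -1/64512; ⇒ 3j(3 6 5; -2 -2 4)² = 15/1001, sgn +1
B: Δ = 4!·2!·8!/15! = 1/675675; Racah Σ t=2..3: t=2:+1/40320 t=3:−1/241920 = 1/48384; ⇒ 3j(3 6 5; -1 -3 4)² = 24/1001, sgn -1
I_A²/I_B² = (15/1001)/(24/1001) = 5/8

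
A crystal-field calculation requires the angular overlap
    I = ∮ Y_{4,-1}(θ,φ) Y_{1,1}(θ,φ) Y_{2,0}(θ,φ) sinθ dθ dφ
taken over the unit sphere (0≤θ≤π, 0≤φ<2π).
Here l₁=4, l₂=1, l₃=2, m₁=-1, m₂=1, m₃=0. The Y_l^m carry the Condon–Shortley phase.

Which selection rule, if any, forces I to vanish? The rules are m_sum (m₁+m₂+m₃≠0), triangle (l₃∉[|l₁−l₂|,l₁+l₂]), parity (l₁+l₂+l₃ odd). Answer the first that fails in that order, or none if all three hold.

triangle

azimuthal sum: -1 + 1 + 0 = 0  ✓
3 ≤ 2 ≤ 5 (triangle on l)  ✗
L = 4 + 1 + 2 = 7 (odd)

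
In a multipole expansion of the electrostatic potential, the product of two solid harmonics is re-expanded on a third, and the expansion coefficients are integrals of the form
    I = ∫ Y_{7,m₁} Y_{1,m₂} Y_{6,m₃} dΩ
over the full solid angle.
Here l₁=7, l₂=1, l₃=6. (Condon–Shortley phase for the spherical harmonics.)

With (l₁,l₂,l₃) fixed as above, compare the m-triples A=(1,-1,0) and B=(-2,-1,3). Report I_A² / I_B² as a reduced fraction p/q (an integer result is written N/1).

14/5

l's match ⇒ only the (l;m) 3-j factors differ between A and B.
A: triangle coeff Δ(7,1,6) = 1/1365; Σ_t [0,0]: t=0:+1/1036800 = 1/1036800; (3j)²=4/195 [(7 1 6; 1 -1 0)], sign=+1
B: triangle coeff Δ(7,1,6) = 1/1365; Σ_t [0,0]: t=0:+1/4354560 = 1/4354560; (3j)²=2/273 [(7 1 6; -2 -1 3)], sign=-1
I_A²/I_B² = (4/195)/(2/273) = 14/5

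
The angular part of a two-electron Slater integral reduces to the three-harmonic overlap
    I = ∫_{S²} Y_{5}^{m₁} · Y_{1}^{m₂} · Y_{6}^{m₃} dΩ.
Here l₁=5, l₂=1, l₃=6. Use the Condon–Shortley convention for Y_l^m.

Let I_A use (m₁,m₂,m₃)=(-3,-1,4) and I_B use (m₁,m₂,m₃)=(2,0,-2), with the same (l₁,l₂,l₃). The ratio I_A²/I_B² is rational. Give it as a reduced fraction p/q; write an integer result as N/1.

45/32

Same 5,1,6: normalisation and zero-m 3j drop out of the ratio.
A: Δ: 0! 10! 2! / 13! → 1/858; sum: t=0:+1/161280 = 1/161280; 3j²(5 1 6; -3 -1 4) = Δ·Π!·Σ² = 15/286  (sign +1)
B: Δ: 0! 10! 2! / 13! → 1/858; sum: t=0:+1/30240 = 1/30240; 3j²(5 1 6; 2 0 -2) = Δ·Π!·Σ² = 16/429  (sign +1)
I_A²/I_B² = (15/286)/(16/429) = 45/32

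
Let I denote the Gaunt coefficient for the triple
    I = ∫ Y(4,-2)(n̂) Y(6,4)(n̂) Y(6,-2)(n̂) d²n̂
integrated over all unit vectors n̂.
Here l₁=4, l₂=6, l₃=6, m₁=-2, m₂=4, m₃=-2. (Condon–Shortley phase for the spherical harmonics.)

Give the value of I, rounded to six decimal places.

Rules hold: Σm=0, L=16 even, 2≤6≤10.
N = 9·13·13 = 1521
Δ = 4!·4!·8!/17! = 1/15315300
Racah Σ t=0..4: t=0:+1/829440 t=1:−1/25920 t=2:+1/9216 t=3:−1/25920 t=4:+1/829440 = 7/207360
⇒ 3j(4 6 6; 0 0 0)² = 28/2431, sgn +1
Racah Σ t=2..4: t=2:+1/3870720 t=3:−1/181440 t=4:+1/138240 = 23/11612160
⇒ 3j(4 6 6; -2 4 -2)² = 529/204204, sgn +1
4πI² = N·(3j₀)²·(3jₘ)² = 1587/34969
I = +1·√(0.0453831/4π) = 0.06009550

0.060095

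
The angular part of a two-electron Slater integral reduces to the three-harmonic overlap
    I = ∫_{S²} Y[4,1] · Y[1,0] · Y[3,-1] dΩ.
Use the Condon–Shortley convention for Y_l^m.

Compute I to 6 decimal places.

-0.238414

Rules hold: Σm=0, L=8 even, 3≤3≤5.
N = 9·3·7 = 189
Δ = 2!·6!·0!/9! = 1/252
Racah Σ t=1..1: t=1:−1/36 = -1/36
⇒ 3j(4 1 3; 0 0 0)² = 4/63, sgn +1
Racah Σ t=1..1: t=1:−1/48 = -1/48
⇒ 3j(4 1 3; 1 0 -1)² = 5/84, sgn -1
4πI² = N·(3j₀)²·(3jₘ)² = 5/7
I = -1·√(0.714286/4π) = -0.23841361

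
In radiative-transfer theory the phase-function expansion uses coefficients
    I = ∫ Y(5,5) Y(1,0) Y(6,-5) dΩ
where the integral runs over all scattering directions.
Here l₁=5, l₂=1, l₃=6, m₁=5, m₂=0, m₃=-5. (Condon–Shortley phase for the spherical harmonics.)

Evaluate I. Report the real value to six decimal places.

Checks pass: Σm=0; 12 even; l₃=6∈[4,6].
(2·5+1)(2·1+1)(2·6+1) = 429
Δ: 0! 10! 2! / 13! → 1/858
sum: t=0:+1/14400 = 1/14400
3j²(5 1 6; 0 0 0) = Δ·Π!·Σ² = 6/143  (sign +1)
sum: t=0:+1/3628800 = 1/3628800
3j²(5 1 6; 5 0 -5) = Δ·Π!·Σ² = 1/78  (sign -1)
combine: 4πI² = 429·6/143·1/78 = 3/13
take √, sign -1: I = -0.13551395

-0.135514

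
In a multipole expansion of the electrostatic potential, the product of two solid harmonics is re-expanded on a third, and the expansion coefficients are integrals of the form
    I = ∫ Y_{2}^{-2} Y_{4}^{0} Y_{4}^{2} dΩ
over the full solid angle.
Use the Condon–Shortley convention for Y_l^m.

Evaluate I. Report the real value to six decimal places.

Checks pass: Σm=0; 10 even; l₃=4∈[2,6].
(2·2+1)(2·4+1)(2·4+1) = 405
Δ: 2! 2! 6! / 11! → 1/13860
sum: t=0:+1/192 t=1:−1/36 t=2:+1/192 = -5/288
3j²(2 4 4; 0 0 0) = Δ·Π!·Σ² = 20/693  (sign -1)
sum: t=2:+1/192 = 1/192
3j²(2 4 4; -2 0 2) = Δ·Π!·Σ² = 3/77  (sign +1)
combine: 4πI² = 405·20/693·3/77 = 2700/5929
take √, sign -1: I = -0.19036462

-0.190365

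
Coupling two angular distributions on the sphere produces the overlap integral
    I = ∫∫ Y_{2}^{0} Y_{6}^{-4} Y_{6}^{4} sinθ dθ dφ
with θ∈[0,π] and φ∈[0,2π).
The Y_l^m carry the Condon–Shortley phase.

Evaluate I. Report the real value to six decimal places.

-0.022938

Rules hold: Σm=0, L=14 even, 4≤6≤8.
N = 5·13·13 = 845
Δ = 2!·2!·10!/15! = 1/90090
Racah Σ t=0..2: t=0:+1/69120 t=1:−1/14400 t=2:+1/69120 = -7/172800
⇒ 3j(2 6 6; 0 0 0)² = 14/715, sgn -1
Racah Σ t=0..2: t=0:+1/322560 t=1:−1/362880 t=2:+1/14515200 = 1/2419200
⇒ 3j(2 6 6; 0 -4 4)² = 2/5005, sgn +1
4πI² = N·(3j₀)²·(3jₘ)² = 4/605
I = -1·√(0.00661157/4π) = -0.02293757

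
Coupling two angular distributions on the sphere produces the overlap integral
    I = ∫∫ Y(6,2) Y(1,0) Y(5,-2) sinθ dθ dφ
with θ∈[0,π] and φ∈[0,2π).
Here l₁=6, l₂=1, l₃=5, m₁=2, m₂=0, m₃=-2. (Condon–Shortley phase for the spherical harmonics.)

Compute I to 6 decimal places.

0.231133

Checks pass: Σm=0; 12 even; l₃=5∈[5,7].
(2·6+1)(2·1+1)(2·5+1) = 429
Δ: 2! 10! 0! / 13! → 1/858
sum: t=1:−1/14400 = -1/14400
3j²(6 1 5; 0 0 0) = Δ·Π!·Σ² = 6/143  (sign +1)
sum: t=1:−1/30240 = -1/30240
3j²(6 1 5; 2 0 -2) = Δ·Π!·Σ² = 16/429  (sign +1)
combine: 4πI² = 429·6/143·16/429 = 96/143
take √, sign +1: I = 0.23113338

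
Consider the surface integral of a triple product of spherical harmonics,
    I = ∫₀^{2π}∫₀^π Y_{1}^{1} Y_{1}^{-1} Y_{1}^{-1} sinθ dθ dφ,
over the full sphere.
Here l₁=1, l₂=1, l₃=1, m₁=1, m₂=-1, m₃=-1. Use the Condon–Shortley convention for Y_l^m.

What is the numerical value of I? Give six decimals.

Σmᵢ = -1 ≠ 0, so the φ-integral vanishes; I = 0

0.000000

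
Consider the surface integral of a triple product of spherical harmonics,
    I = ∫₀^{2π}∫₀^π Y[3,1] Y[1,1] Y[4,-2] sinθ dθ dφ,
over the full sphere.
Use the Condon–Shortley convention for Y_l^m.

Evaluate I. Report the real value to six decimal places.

0.238414

Checks pass: Σm=0; 8 even; l₃=4∈[2,4].
(2·3+1)(2·1+1)(2·4+1) = 189
Δ: 0! 6! 2! / 9! → 1/252
sum: t=0:+1/36 = 1/36
3j²(3 1 4; 0 0 0) = Δ·Π!·Σ² = 4/63  (sign +1)
sum: t=0:+1/96 = 1/96
3j²(3 1 4; 1 1 -2) = Δ·Π!·Σ² = 5/84  (sign +1)
combine: 4πI² = 189·4/63·5/84 = 5/7
take √, sign +1: I = 0.23841361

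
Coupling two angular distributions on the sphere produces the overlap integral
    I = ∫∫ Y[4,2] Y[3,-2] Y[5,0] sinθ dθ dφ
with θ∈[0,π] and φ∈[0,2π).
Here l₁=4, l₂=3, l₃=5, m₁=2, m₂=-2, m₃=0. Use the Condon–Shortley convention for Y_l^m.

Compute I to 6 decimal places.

Checks pass: Σm=0; 12 even; l₃=5∈[1,7].
(2·4+1)(2·3+1)(2·5+1) = 693
Δ: 2! 6! 4! / 13! → 1/180180
sum: t=0:+1/576 t=1:−1/144 t=2:+1/576 = -1/288
3j²(4 3 5; 0 0 0) = Δ·Π!·Σ² = 20/1001  (sign +1)
sum: t=0:+1/576 t=1:−1/2880 = 1/720
3j²(4 3 5; 2 -2 0) = Δ·Π!·Σ² = 80/3003  (sign -1)
combine: 4πI² = 693·20/1001·80/3003 = 4800/13013
take √, sign -1: I = -0.17132746

-0.171327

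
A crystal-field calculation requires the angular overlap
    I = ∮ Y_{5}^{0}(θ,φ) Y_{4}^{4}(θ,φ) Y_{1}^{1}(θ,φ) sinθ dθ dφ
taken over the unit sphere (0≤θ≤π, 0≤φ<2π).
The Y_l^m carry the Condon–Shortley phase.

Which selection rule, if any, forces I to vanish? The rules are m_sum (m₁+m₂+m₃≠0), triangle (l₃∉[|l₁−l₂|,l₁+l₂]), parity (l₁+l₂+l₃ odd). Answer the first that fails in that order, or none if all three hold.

m_sum

Σmᵢ = 5  ✗
l₃∈[|l₁−l₂|,l₁+l₂]=[1,9], have l₃=1
Σlᵢ = 10 ⇒ even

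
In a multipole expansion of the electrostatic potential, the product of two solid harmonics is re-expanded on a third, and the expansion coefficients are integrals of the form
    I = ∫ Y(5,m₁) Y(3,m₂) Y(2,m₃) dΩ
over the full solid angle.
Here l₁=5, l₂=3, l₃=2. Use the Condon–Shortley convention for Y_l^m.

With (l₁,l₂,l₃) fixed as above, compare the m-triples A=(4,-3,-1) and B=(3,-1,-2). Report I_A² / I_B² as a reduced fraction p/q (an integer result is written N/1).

Shared (l₁,l₂,l₃)=(5,3,2): N and (l;000)² cancel in I_A²/I_B².
A: Δ = 6!·4!·0!/11! = 1/2310; Racah Σ t=0..0: t=0:+1/4320 = 1/4320; ⇒ 3j(5 3 2; 4 -3 -1)² = 2/55, sgn -1
B: Δ = 6!·4!·0!/11! = 1/2310; Racah Σ t=2..2: t=2:+1/1152 = 1/1152; ⇒ 3j(5 3 2; 3 -1 -2)² = 1/33, sgn +1
I_A²/I_B² = (2/55)/(1/33) = 6/5

6/5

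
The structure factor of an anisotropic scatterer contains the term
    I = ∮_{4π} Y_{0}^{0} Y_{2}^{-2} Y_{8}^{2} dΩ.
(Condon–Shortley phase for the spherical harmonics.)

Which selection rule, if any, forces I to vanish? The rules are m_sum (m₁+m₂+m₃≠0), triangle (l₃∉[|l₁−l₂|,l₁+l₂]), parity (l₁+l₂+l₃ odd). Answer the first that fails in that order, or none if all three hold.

azimuthal sum: 0 − 2 + 2 = 0  ✓
2 ≤ 8 ≤ 2 (triangle on l)  ✗
L = 0 + 2 + 8 = 10 (even)

triangle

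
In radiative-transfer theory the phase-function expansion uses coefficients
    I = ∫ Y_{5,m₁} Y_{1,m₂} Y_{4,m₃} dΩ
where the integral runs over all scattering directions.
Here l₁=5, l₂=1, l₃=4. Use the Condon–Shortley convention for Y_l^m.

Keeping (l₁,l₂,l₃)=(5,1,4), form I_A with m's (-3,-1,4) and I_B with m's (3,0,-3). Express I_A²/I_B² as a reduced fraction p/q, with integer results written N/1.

1/16

Shared (l₁,l₂,l₃)=(5,1,4): N and (l;000)² cancel in I_A²/I_B².
A: Δ = 2!·8!·0!/11! = 1/495; Racah Σ t=0..0: t=0:+1/80640 = 1/80640; ⇒ 3j(5 1 4; -3 -1 4)² = 1/495, sgn +1
B: Δ = 2!·8!·0!/11! = 1/495; Racah Σ t=1..1: t=1:−1/5040 = -1/5040; ⇒ 3j(5 1 4; 3 0 -3)² = 16/495, sgn +1
I_A²/I_B² = (1/495)/(16/495) = 1/16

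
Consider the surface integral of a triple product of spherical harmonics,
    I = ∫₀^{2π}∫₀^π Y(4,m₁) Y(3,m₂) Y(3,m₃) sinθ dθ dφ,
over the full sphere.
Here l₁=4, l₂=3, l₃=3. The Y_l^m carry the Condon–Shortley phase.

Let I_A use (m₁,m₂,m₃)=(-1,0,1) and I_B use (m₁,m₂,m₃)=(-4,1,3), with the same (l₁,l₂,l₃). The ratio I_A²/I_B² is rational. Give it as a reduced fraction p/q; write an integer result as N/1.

5/14

Same 4,3,3: normalisation and zero-m 3j drop out of the ratio.
A: Δ: 4! 4! 2! / 11! → 1/34650; sum: t=1:−1/288 t=2:+1/24 t=3:−1/48 = 5/288; 3j²(4 3 3; -1 0 1) = Δ·Π!·Σ² = 5/462  (sign +1)
B: Δ: 4! 4! 2! / 11! → 1/34650; sum: t=4:+1/1152 = 1/1152; 3j²(4 3 3; -4 1 3) = Δ·Π!·Σ² = 1/33  (sign +1)
I_A²/I_B² = (5/462)/(1/33) = 5/14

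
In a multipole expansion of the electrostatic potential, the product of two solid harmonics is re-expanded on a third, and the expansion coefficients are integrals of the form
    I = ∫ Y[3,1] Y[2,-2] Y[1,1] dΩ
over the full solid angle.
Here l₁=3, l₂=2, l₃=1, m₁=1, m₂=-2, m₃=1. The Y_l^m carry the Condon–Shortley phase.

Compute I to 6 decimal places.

-0.082589

Checks pass: Σm=0; 6 even; l₃=1∈[1,5].
(2·3+1)(2·2+1)(2·1+1) = 105
Δ: 4! 2! 0! / 7! → 1/105
sum: t=2:+1/4 = 1/4
3j²(3 2 1; 0 0 0) = Δ·Π!·Σ² = 3/35  (sign -1)
sum: t=0:+1/48 = 1/48
3j²(3 2 1; 1 -2 1) = Δ·Π!·Σ² = 1/105  (sign +1)
combine: 4πI² = 105·3/35·1/105 = 3/35
take √, sign -1: I = -0.08258890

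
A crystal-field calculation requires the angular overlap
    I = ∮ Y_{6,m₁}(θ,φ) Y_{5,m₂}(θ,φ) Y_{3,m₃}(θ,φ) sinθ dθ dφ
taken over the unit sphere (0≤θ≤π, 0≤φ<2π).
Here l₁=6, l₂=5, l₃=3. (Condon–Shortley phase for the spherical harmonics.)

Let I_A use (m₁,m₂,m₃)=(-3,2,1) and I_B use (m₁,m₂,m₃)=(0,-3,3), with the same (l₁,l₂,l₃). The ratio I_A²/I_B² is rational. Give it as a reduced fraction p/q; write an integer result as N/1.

27/14

l's match ⇒ only the (l;m) 3-j factors differ between A and B.
A: triangle coeff Δ(6,5,3) = 1/675675; Σ_t [5,7]: t=5:−1/34560 t=6:+1/8640 t=7:−1/40320 = 1/16128; (3j)²=18/1001 [(6 5 3; -3 2 1)], sign=+1
B: triangle coeff Δ(6,5,3) = 1/675675; Σ_t [2,2]: t=2:+1/69120 = 1/69120; (3j)²=4/429 [(6 5 3; 0 -3 3)], sign=+1
I_A²/I_B² = (18/1001)/(4/429) = 27/14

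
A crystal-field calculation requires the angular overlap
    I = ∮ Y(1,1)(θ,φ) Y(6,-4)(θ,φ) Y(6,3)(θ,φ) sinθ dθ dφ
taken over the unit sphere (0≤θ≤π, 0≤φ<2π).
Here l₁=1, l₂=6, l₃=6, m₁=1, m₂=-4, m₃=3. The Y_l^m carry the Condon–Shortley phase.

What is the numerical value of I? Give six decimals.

0.000000

Σlᵢ=13 odd — θ-integrand is odd under cosθ→−cosθ; I=0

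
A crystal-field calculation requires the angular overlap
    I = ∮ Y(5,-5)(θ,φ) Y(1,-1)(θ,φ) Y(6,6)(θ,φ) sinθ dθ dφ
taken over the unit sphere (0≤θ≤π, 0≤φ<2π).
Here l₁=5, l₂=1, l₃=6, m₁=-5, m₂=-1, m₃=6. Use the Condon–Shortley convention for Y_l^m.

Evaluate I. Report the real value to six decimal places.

0.331940

Rules hold: Σm=0, L=12 even, 4≤6≤6.
N = 11·3·13 = 429
Δ = 0!·10!·2!/13! = 1/858
Racah Σ t=0..0: t=0:+1/14400 = 1/14400
⇒ 3j(5 1 6; 0 0 0)² = 6/143, sgn +1
Racah Σ t=0..0: t=0:+1/7257600 = 1/7257600
⇒ 3j(5 1 6; -5 -1 6)² = 1/13, sgn +1
4πI² = N·(3j₀)²·(3jₘ)² = 18/13
I = +1·√(1.38462/4π) = 0.33194004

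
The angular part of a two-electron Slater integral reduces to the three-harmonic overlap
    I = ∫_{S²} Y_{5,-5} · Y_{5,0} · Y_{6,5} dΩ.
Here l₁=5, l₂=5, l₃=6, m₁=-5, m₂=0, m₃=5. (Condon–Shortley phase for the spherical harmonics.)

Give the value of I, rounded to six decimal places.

-0.152641

Checks pass: Σm=0; 16 even; l₃=6∈[0,10].
(2·5+1)(2·5+1)(2·6+1) = 1573
Δ: 4! 6! 6! / 17! → 1/28588560
sum: t=0:+1/345600 t=1:−1/13824 t=2:+1/5184 t=3:−1/13824 t=4:+1/345600 = 7/129600
3j²(5 5 6; 0 0 0) = Δ·Π!·Σ² = 80/7293  (sign +1)
sum: t=4:+1/2073600 = 1/2073600
3j²(5 5 6; -5 0 5) = Δ·Π!·Σ² = 15/884  (sign -1)
combine: 4πI² = 1573·80/7293·15/884 = 1100/3757
take √, sign -1: I = -0.15264086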